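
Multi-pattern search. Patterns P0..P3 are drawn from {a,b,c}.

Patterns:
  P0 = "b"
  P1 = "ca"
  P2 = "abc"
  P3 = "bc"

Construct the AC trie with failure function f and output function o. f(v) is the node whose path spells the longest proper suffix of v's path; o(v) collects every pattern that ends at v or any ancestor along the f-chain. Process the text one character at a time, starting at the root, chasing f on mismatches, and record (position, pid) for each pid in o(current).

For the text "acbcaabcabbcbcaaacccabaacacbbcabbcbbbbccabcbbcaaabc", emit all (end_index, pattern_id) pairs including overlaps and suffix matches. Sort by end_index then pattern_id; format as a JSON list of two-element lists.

Build:
Trie nodes:
  n0 'ε': a→4 b→1 c→2
  n1 'b': c→7  [P0 ends]
  n2 'c': a→3
  n3 'ca': ·  [P1 ends]
  n4 'a': b→5
  n5 'ab': c→6
  n6 'abc': ·  [P2 ends]
  n7 'bc': ·  [P3 ends]

BFS fail/out derivation:
  fail(1) 'b': from fail(0)=0 chase 'b': 0 ⇒ 0;  out={0}∪out(0)={0}
  fail(2) 'c': from fail(0)=0 chase 'c': 0 ⇒ 0;  out=∅∪out(0)=∅
  fail(4) 'a': from fail(0)=0 chase 'a': 0 ⇒ 0;  out=∅∪out(0)=∅
  fail(3) 'ca': from fail(2)=0 chase 'a': 0 ⇒ 4;  out={1}∪out(4)={1}
  fail(5) 'ab': from fail(4)=0 chase 'b': 0 ⇒ 1;  out=∅∪out(1)={0}
  fail(7) 'bc': from fail(1)=0 chase 'c': 0 ⇒ 2;  out={3}∪out(2)={3}
  fail(6) 'abc': from fail(5)=1 chase 'c': 1 ⇒ 7;  out={2}∪out(7)={2,3}

Scan:
pos 0 'a': at 4
pos 1 'c': at 2 (via fail)
pos 2 'b': at 1 (via fail)  → match P0@[2:2]
pos 3 'c': at 7  → match P3@[2:3]
pos 4 'a': at 3 (via fail)  → match P1@[3:4]
pos 5 'a': at 4 (via fail)
pos 6 'b': at 5  → match P0@[6:6]
pos 7 'c': at 6  → match P2@[5:7],P3@[6:7]
pos 8 'a': at 3 (via fail)  → match P1@[7:8]
pos 9 'b': at 5 (via fail)  → match P0@[9:9]
pos 10 'b': at 1 (via fail)  → match P0@[10:10]
pos 11 'c': at 7  → match P3@[10:11]
pos 12 'b': at 1 (via fail)  → match P0@[12:12]
pos 13 'c': at 7  → match P3@[12:13]
pos 14 'a': at 3 (via fail)  → match P1@[13:14]
pos 15 'a': at 4 (via fail)
pos 16 'a': at 4 (via fail)
pos 17 'c': at 2 (via fail)
pos 18 'c': at 2 (via fail)
pos 19 'c': at 2 (via fail)
pos 20 'a': at 3  → match P1@[19:20]
pos 21 'b': at 5 (via fail)  → match P0@[21:21]
pos 22 'a': at 4 (via fail)
pos 23 'a': at 4 (via fail)
pos 24 'c': at 2 (via fail)
pos 25 'a': at 3  → match P1@[24:25]
pos 26 'c': at 2 (via fail)
pos 27 'b': at 1 (via fail)  → match P0@[27:27]
pos 28 'b': at 1 (via fail)  → match P0@[28:28]
pos 29 'c': at 7  → match P3@[28:29]
pos 30 'a': at 3 (via fail)  → match P1@[29:30]
pos 31 'b': at 5 (via fail)  → match P0@[31:31]
pos 32 'b': at 1 (via fail)  → match P0@[32:32]
pos 33 'c': at 7  → match P3@[32:33]
pos 34 'b': at 1 (via fail)  → match P0@[34:34]
pos 35 'b': at 1 (via fail)  → match P0@[35:35]
pos 36 'b': at 1 (via fail)  → match P0@[36:36]
pos 37 'b': at 1 (via fail)  → match P0@[37:37]
pos 38 'c': at 7  → match P3@[37:38]
pos 39 'c': at 2 (via fail)
pos 40 'a': at 3  → match P1@[39:40]
pos 41 'b': at 5 (via fail)  → match P0@[41:41]
pos 42 'c': at 6  → match P2@[40:42],P3@[41:42]
pos 43 'b': at 1 (via fail)  → match P0@[43:43]
pos 44 'b': at 1 (via fail)  → match P0@[44:44]
pos 45 'c': at 7  → match P3@[44:45]
pos 46 'a': at 3 (via fail)  → match P1@[45:46]
pos 47 'a': at 4 (via fail)
pos 48 'a': at 4 (via fail)
pos 49 'b': at 5  → match P0@[49:49]
pos 50 'c': at 6  → match P2@[48:50],P3@[49:50]

Matches: [[2,0],[3,3],[4,1],[6,0],[7,2],[7,3],[8,1],[9,0],[10,0],[11,3],[12,0],[13,3],[14,1],[20,1],[21,0],[25,1],[27,0],[28,0],[29,3],[30,1],[31,0],[32,0],[33,3],[34,0],[35,0],[36,0],[37,0],[38,3],[40,1],[41,0],[42,2],[42,3],[43,0],[44,0],[45,3],[46,1],[49,0],[50,2],[50,3]]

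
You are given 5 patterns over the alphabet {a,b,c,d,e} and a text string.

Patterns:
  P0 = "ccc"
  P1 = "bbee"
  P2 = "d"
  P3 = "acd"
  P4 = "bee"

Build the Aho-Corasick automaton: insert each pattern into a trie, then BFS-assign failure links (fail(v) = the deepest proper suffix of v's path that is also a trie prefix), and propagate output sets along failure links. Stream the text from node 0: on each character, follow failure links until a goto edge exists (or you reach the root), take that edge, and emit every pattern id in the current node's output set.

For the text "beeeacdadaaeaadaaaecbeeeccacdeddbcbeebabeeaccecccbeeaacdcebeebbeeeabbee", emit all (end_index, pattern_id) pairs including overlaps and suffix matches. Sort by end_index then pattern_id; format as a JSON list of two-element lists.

Build:
Trie nodes:
  n0 'ε': a→9 b→4 c→1 d→8
  n1 'c': c→2
  n2 'cc': c→3
  n3 'ccc': ·  [P0 ends]
  n4 'b': b→5 e→12
  n5 'bb': e→6
  n6 'bbe': e→7
  n7 'bbee': ·  [P1 ends]
  n8 'd': ·  [P2 ends]
  n9 'a': c→10
  n10 'ac': d→11
  n11 'acd': ·  [P3 ends]
  n12 'be': e→13
  n13 'bee': ·  [P4 ends]

BFS fail/out derivation:
  fail(1) 'c': from fail(0)=0 chase 'c': 0 ⇒ 0;  out=∅∪out(0)=∅
  fail(4) 'b': from fail(0)=0 chase 'b': 0 ⇒ 0;  out=∅∪out(0)=∅
  fail(8) 'd': from fail(0)=0 chase 'd': 0 ⇒ 0;  out={2}∪out(0)={2}
  fail(9) 'a': from fail(0)=0 chase 'a': 0 ⇒ 0;  out=∅∪out(0)=∅
  fail(2) 'cc': from fail(1)=0 chase 'c': 0 ⇒ 1;  out=∅∪out(1)=∅
  fail(5) 'bb': from fail(4)=0 chase 'b': 0 ⇒ 4;  out=∅∪out(4)=∅
  fail(10) 'ac': from fail(9)=0 chase 'c': 0 ⇒ 1;  out=∅∪out(1)=∅
  fail(12) 'be': from fail(4)=0 chase 'e': 0 ⇒ 0;  out=∅∪out(0)=∅
  fail(3) 'ccc': from fail(2)=1 chase 'c': 1 ⇒ 2;  out={0}∪out(2)={0}
  fail(6) 'bbe': from fail(5)=4 chase 'e': 4 ⇒ 12;  out=∅∪out(12)=∅
  fail(11) 'acd': from fail(10)=1 chase 'd': 1→0 ⇒ 8;  out={3}∪out(8)={2,3}
  fail(13) 'bee': from fail(12)=0 chase 'e': 0 ⇒ 0;  out={4}∪out(0)={4}
  fail(7) 'bbee': from fail(6)=12 chase 'e': 12 ⇒ 13;  out={1}∪out(13)={1,4}

Scan:
[0] read 'b'  n0⇒n4
[1] read 'e'  n4⇒n12
[2] read 'e'  n12⇒n13  ** P4@[0:2]
[3] read 'e'  n13⇒n0 (fail-walked)
[4] read 'a'  n0⇒n9
[5] read 'c'  n9⇒n10
[6] read 'd'  n10⇒n11  ** P2@[6:6],P3@[4:6]
[7] read 'a'  n11⇒n9 (fail-walked)
[8] read 'd'  n9⇒n8 (fail-walked)  ** P2@[8:8]
[9] read 'a'  n8⇒n9 (fail-walked)
[10] read 'a'  n9⇒n9 (fail-walked)
[11] read 'e'  n9⇒n0 (fail-walked)
[12] read 'a'  n0⇒n9
[13] read 'a'  n9⇒n9 (fail-walked)
[14] read 'd'  n9⇒n8 (fail-walked)  ** P2@[14:14]
[15] read 'a'  n8⇒n9 (fail-walked)
[16] read 'a'  n9⇒n9 (fail-walked)
[17] read 'a'  n9⇒n9 (fail-walked)
[18] read 'e'  n9⇒n0 (fail-walked)
[19] read 'c'  n0⇒n1
[20] read 'b'  n1⇒n4 (fail-walked)
[21] read 'e'  n4⇒n12
[22] read 'e'  n12⇒n13  ** P4@[20:22]
[23] read 'e'  n13⇒n0 (fail-walked)
[24] read 'c'  n0⇒n1
[25] read 'c'  n1⇒n2
[26] read 'a'  n2⇒n9 (fail-walked)
[27] read 'c'  n9⇒n10
[28] read 'd'  n10⇒n11  ** P2@[28:28],P3@[26:28]
[29] read 'e'  n11⇒n0 (fail-walked)
[30] read 'd'  n0⇒n8  ** P2@[30:30]
[31] read 'd'  n8⇒n8 (fail-walked)  ** P2@[31:31]
[32] read 'b'  n8⇒n4 (fail-walked)
[33] read 'c'  n4⇒n1 (fail-walked)
[34] read 'b'  n1⇒n4 (fail-walked)
[35] read 'e'  n4⇒n12
[36] read 'e'  n12⇒n13  ** P4@[34:36]
[37] read 'b'  n13⇒n4 (fail-walked)
[38] read 'a'  n4⇒n9 (fail-walked)
[39] read 'b'  n9⇒n4 (fail-walked)
[40] read 'e'  n4⇒n12
[41] read 'e'  n12⇒n13  ** P4@[39:41]
[42] read 'a'  n13⇒n9 (fail-walked)
[43] read 'c'  n9⇒n10
[44] read 'c'  n10⇒n2 (fail-walked)
[45] read 'e'  n2⇒n0 (fail-walked)
[46] read 'c'  n0⇒n1
[47] read 'c'  n1⇒n2
[48] read 'c'  n2⇒n3  ** P0@[46:48]
[49] read 'b'  n3⇒n4 (fail-walked)
[50] read 'e'  n4⇒n12
[51] read 'e'  n12⇒n13  ** P4@[49:51]
[52] read 'a'  n13⇒n9 (fail-walked)
[53] read 'a'  n9⇒n9 (fail-walked)
[54] read 'c'  n9⇒n10
[55] read 'd'  n10⇒n11  ** P2@[55:55],P3@[53:55]
[56] read 'c'  n11⇒n1 (fail-walked)
[57] read 'e'  n1⇒n0 (fail-walked)
[58] read 'b'  n0⇒n4
[59] read 'e'  n4⇒n12
[60] read 'e'  n12⇒n13  ** P4@[58:60]
[61] read 'b'  n13⇒n4 (fail-walked)
[62] read 'b'  n4⇒n5
[63] read 'e'  n5⇒n6
[64] read 'e'  n6⇒n7  ** P1@[61:64],P4@[62:64]
[65] read 'e'  n7⇒n0 (fail-walked)
[66] read 'a'  n0⇒n9
[67] read 'b'  n9⇒n4 (fail-walked)
[68] read 'b'  n4⇒n5
[69] read 'e'  n5⇒n6
[70] read 'e'  n6⇒n7  ** P1@[67:70],P4@[68:70]

Matches: [[2,4],[6,2],[6,3],[8,2],[14,2],[22,4],[28,2],[28,3],[30,2],[31,2],[36,4],[41,4],[48,0],[51,4],[55,2],[55,3],[60,4],[64,1],[64,4],[70,1],[70,4]]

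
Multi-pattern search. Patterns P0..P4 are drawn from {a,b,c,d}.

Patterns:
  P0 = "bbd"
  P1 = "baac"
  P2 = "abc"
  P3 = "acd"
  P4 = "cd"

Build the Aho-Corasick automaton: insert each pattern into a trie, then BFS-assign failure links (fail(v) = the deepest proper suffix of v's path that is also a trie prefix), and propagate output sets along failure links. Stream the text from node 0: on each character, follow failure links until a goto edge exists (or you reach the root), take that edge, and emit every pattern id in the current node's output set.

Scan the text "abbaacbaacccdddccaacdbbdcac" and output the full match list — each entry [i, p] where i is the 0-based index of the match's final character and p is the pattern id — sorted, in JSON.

Construct AC machine:
Trie (insert patterns):
  0='ε' goto a→7 b→1 c→12
  1='b' goto a→4 b→2
  2='bb' goto d→3
  3='bbd' goto ·  ←P0
  4='ba' goto a→5
  5='baa' goto c→6
  6='baac' goto ·  ←P1
  7='a' goto b→8 c→10
  8='ab' goto c→9
  9='abc' goto ·  ←P2
  10='ac' goto d→11
  11='acd' goto ·  ←P3
  12='c' goto d→13
  13='cd' goto ·  ←P4

Failure links (BFS by depth):
  fail(1) 'b': from fail(0)=0 chase 'b': 0 ⇒ 0;  out=∅∪out(0)=∅
  fail(7) 'a': from fail(0)=0 chase 'a': 0 ⇒ 0;  out=∅∪out(0)=∅
  fail(12) 'c': from fail(0)=0 chase 'c': 0 ⇒ 0;  out=∅∪out(0)=∅
  fail(2) 'bb': from fail(1)=0 chase 'b': 0 ⇒ 1;  out=∅∪out(1)=∅
  fail(4) 'ba': from fail(1)=0 chase 'a': 0 ⇒ 7;  out=∅∪out(7)=∅
  fail(8) 'ab': from fail(7)=0 chase 'b': 0 ⇒ 1;  out=∅∪out(1)=∅
  fail(10) 'ac': from fail(7)=0 chase 'c': 0 ⇒ 12;  out=∅∪out(12)=∅
  fail(13) 'cd': from fail(12)=0 chase 'd': 0 ⇒ 0;  out={4}∪out(0)={4}
  fail(3) 'bbd': from fail(2)=1 chase 'd': 1→0 ⇒ 0;  out={0}∪out(0)={0}
  fail(5) 'baa': from fail(4)=7 chase 'a': 7→0 ⇒ 7;  out=∅∪out(7)=∅
  fail(9) 'abc': from fail(8)=1 chase 'c': 1→0 ⇒ 12;  out={2}∪out(12)={2}
  fail(11) 'acd': from fail(10)=12 chase 'd': 12 ⇒ 13;  out={3}∪out(13)={3,4}
  fail(6) 'baac': from fail(5)=7 chase 'c': 7 ⇒ 10;  out={1}∪out(10)={1}

Run:
[0] read 'a'  n0⇒n7
[1] read 'b'  n7⇒n8
[2] read 'b'  n8⇒n2 (fail-walked)
[3] read 'a'  n2⇒n4 (fail-walked)
[4] read 'a'  n4⇒n5
[5] read 'c'  n5⇒n6  emit P1@[2:5]
[6] read 'b'  n6⇒n1 (fail-walked)
[7] read 'a'  n1⇒n4
[8] read 'a'  n4⇒n5
[9] read 'c'  n5⇒n6  emit P1@[6:9]
[10] read 'c'  n6⇒n12 (fail-walked)
[11] read 'c'  n12⇒n12 (fail-walked)
[12] read 'd'  n12⇒n13  emit P4@[11:12]
[13] read 'd'  n13⇒n0 (fail-walked)
[14] read 'd'  n0⇒n0
[15] read 'c'  n0⇒n12
[16] read 'c'  n12⇒n12 (fail-walked)
[17] read 'a'  n12⇒n7 (fail-walked)
[18] read 'a'  n7⇒n7 (fail-walked)
[19] read 'c'  n7⇒n10
[20] read 'd'  n10⇒n11  emit P3@[18:20],P4@[19:20]
[21] read 'b'  n11⇒n1 (fail-walked)
[22] read 'b'  n1⇒n2
[23] read 'd'  n2⇒n3  emit P0@[21:23]
[24] read 'c'  n3⇒n12 (fail-walked)
[25] read 'a'  n12⇒n7 (fail-walked)
[26] read 'c'  n7⇒n10

All matches (sorted): [[5,1],[9,1],[12,4],[20,3],[20,4],[23,0]]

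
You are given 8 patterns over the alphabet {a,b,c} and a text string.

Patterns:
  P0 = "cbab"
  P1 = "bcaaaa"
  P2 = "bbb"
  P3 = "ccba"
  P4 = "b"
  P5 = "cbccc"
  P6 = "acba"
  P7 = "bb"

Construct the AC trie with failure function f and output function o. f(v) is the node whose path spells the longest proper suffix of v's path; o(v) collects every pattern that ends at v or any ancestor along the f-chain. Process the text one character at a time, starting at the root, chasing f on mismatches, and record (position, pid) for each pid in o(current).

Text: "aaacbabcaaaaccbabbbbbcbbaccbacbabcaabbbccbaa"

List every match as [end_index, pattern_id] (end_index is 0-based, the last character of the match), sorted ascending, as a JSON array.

Build automaton:
Trie (insert patterns):
  n0 'ε': a→19 b→5 c→1
  n1 'c': b→2 c→13
  n2 'cb': a→3 c→16
  n3 'cba': b→4
  n4 'cbab': ·  ←P0
  n5 'b': b→11 c→6  ←P4
  n6 'bc': a→7
  n7 'bca': a→8
  n8 'bcaa': a→9
  n9 'bcaaa': a→10
  n10 'bcaaaa': ·  ←P1
  n11 'bb': b→12  ←P7
  n12 'bbb': ·  ←P2
  n13 'cc': b→14
  n14 'ccb': a→15
  n15 'ccba': ·  ←P3
  n16 'cbc': c→17
  n17 'cbcc': c→18
  n18 'cbccc': ·  ←P5
  n19 'a': c→20
  n20 'ac': b→21
  n21 'acb': a→22
  n22 'acba': ·  ←P6

BFS fail/out derivation:
  n1('c'): parent n0 fail=0; on 'c' 0 → fail=0;  out ∅∪∅=∅
  n5('b'): parent n0 fail=0; on 'b' 0 → fail=0;  out {4}∪∅={4}
  n19('a'): parent n0 fail=0; on 'a' 0 → fail=0;  out ∅∪∅=∅
  n2('cb'): parent n1 fail=0; on 'b' 0 → fail=5;  out ∅∪{4}={4}
  n6('bc'): parent n5 fail=0; on 'c' 0 → fail=1;  out ∅∪∅=∅
  n11('bb'): parent n5 fail=0; on 'b' 0 → fail=5;  out {7}∪{4}={4,7}
  n13('cc'): parent n1 fail=0; on 'c' 0 → fail=1;  out ∅∪∅=∅
  n20('ac'): parent n19 fail=0; on 'c' 0 → fail=1;  out ∅∪∅=∅
  n3('cba'): parent n2 fail=5; on 'a' 5→0 → fail=19;  out ∅∪∅=∅
  n7('bca'): parent n6 fail=1; on 'a' 1→0 → fail=19;  out ∅∪∅=∅
  n12('bbb'): parent n11 fail=5; on 'b' 5 → fail=11;  out {2}∪{4,7}={2,4,7}
  n14('ccb'): parent n13 fail=1; on 'b' 1 → fail=2;  out ∅∪{4}={4}
  n16('cbc'): parent n2 fail=5; on 'c' 5 → fail=6;  out ∅∪∅=∅
  n21('acb'): parent n20 fail=1; on 'b' 1 → fail=2;  out ∅∪{4}={4}
  n4('cbab'): parent n3 fail=19; on 'b' 19→0 → fail=5;  out {0}∪{4}={0,4}
  n8('bcaa'): parent n7 fail=19; on 'a' 19→0 → fail=19;  out ∅∪∅=∅
  n15('ccba'): parent n14 fail=2; on 'a' 2 → fail=3;  out {3}∪∅={3}
  n17('cbcc'): parent n16 fail=6; on 'c' 6→1 → fail=13;  out ∅∪∅=∅
  n22('acba'): parent n21 fail=2; on 'a' 2 → fail=3;  out {6}∪∅={6}
  n9('bcaaa'): parent n8 fail=19; on 'a' 19→0 → fail=19;  out ∅∪∅=∅
  n18('cbccc'): parent n17 fail=13; on 'c' 13→1 → fail=13;  out {5}∪∅={5}
  n10('bcaaaa'): parent n9 fail=19; on 'a' 19→0 → fail=19;  out {1}∪∅={1}

Run:
[0] read 'a'  n0⇒n19
[1] read 'a'  n19⇒n19 (via fail)
[2] read 'a'  n19⇒n19 (via fail)
[3] read 'c'  n19⇒n20
[4] read 'b'  n20⇒n21  → match P4@[4:4]
[5] read 'a'  n21⇒n22  → match P6@[2:5]
[6] read 'b'  n22⇒n4 (via fail)  → match P0@[3:6],P4@[6:6]
[7] read 'c'  n4⇒n6 (via fail)
[8] read 'a'  n6⇒n7
[9] read 'a'  n7⇒n8
[10] read 'a'  n8⇒n9
[11] read 'a'  n9⇒n10  → match P1@[6:11]
[12] read 'c'  n10⇒n20 (via fail)
[13] read 'c'  n20⇒n13 (via fail)
[14] read 'b'  n13⇒n14  → match P4@[14:14]
[15] read 'a'  n14⇒n15  → match P3@[12:15]
[16] read 'b'  n15⇒n4 (via fail)  → match P0@[13:16],P4@[16:16]
[17] read 'b'  n4⇒n11 (via fail)  → match P4@[17:17],P7@[16:17]
[18] read 'b'  n11⇒n12  → match P2@[16:18],P4@[18:18],P7@[17:18]
[19] read 'b'  n12⇒n12 (via fail)  → match P2@[17:19],P4@[19:19],P7@[18:19]
[20] read 'b'  n12⇒n12 (via fail)  → match P2@[18:20],P4@[20:20],P7@[19:20]
[21] read 'c'  n12⇒n6 (via fail)
[22] read 'b'  n6⇒n2 (via fail)  → match P4@[22:22]
[23] read 'b'  n2⇒n11 (via fail)  → match P4@[23:23],P7@[22:23]
[24] read 'a'  n11⇒n19 (via fail)
[25] read 'c'  n19⇒n20
[26] read 'c'  n20⇒n13 (via fail)
[27] read 'b'  n13⇒n14  → match P4@[27:27]
[28] read 'a'  n14⇒n15  → match P3@[25:28]
[29] read 'c'  n15⇒n20 (via fail)
[30] read 'b'  n20⇒n21  → match P4@[30:30]
[31] read 'a'  n21⇒n22  → match P6@[28:31]
[32] read 'b'  n22⇒n4 (via fail)  → match P0@[29:32],P4@[32:32]
[33] read 'c'  n4⇒n6 (via fail)
[34] read 'a'  n6⇒n7
[35] read 'a'  n7⇒n8
[36] read 'b'  n8⇒n5 (via fail)  → match P4@[36:36]
[37] read 'b'  n5⇒n11  → match P4@[37:37],P7@[36:37]
[38] read 'b'  n11⇒n12  → match P2@[36:38],P4@[38:38],P7@[37:38]
[39] read 'c'  n12⇒n6 (via fail)
[40] read 'c'  n6⇒n13 (via fail)
[41] read 'b'  n13⇒n14  → match P4@[41:41]
[42] read 'a'  n14⇒n15  → match P3@[39:42]
[43] read 'a'  n15⇒n19 (via fail)

Result: [[4,4],[5,6],[6,0],[6,4],[11,1],[14,4],[15,3],[16,0],[16,4],[17,4],[17,7],[18,2],[18,4],[18,7],[19,2],[19,4],[19,7],[20,2],[20,4],[20,7],[22,4],[23,4],[23,7],[27,4],[28,3],[30,4],[31,6],[32,0],[32,4],[36,4],[37,4],[37,7],[38,2],[38,4],[38,7],[41,4],[42,3]]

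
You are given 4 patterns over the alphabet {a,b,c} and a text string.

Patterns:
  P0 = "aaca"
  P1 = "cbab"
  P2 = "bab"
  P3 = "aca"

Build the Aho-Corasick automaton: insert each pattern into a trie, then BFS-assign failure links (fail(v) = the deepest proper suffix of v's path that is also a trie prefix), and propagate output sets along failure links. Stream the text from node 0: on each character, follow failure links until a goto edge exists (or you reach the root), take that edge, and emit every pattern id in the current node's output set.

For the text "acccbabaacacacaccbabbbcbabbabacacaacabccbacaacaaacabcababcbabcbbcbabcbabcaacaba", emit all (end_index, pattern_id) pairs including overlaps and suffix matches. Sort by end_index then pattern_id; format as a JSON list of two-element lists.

Build:
Trie nodes:
  n0 'ε': a→1 b→9 c→5
  n1 'a': a→2 c→12
  n2 'aa': c→3
  n3 'aac': a→4
  n4 'aaca': ·  [P0 ends]
  n5 'c': b→6
  n6 'cb': a→7
  n7 'cba': b→8
  n8 'cbab': ·  [P1 ends]
  n9 'b': a→10
  n10 'ba': b→11
  n11 'bab': ·  [P2 ends]
  n12 'ac': a→13
  n13 'aca': ·  [P3 ends]

BFS fail/out derivation:
  fail(1) 'a': from fail(0)=0 chase 'a': 0 ⇒ 0;  out=∅∪out(0)=∅
  fail(5) 'c': from fail(0)=0 chase 'c': 0 ⇒ 0;  out=∅∪out(0)=∅
  fail(9) 'b': from fail(0)=0 chase 'b': 0 ⇒ 0;  out=∅∪out(0)=∅
  fail(2) 'aa': from fail(1)=0 chase 'a': 0 ⇒ 1;  out=∅∪out(1)=∅
  fail(6) 'cb': from fail(5)=0 chase 'b': 0 ⇒ 9;  out=∅∪out(9)=∅
  fail(10) 'ba': from fail(9)=0 chase 'a': 0 ⇒ 1;  out=∅∪out(1)=∅
  fail(12) 'ac': from fail(1)=0 chase 'c': 0 ⇒ 5;  out=∅∪out(5)=∅
  fail(3) 'aac': from fail(2)=1 chase 'c': 1 ⇒ 12;  out=∅∪out(12)=∅
  fail(7) 'cba': from fail(6)=9 chase 'a': 9 ⇒ 10;  out=∅∪out(10)=∅
  fail(11) 'bab': from fail(10)=1 chase 'b': 1→0 ⇒ 9;  out={2}∪out(9)={2}
  fail(13) 'aca': from fail(12)=5 chase 'a': 5→0 ⇒ 1;  out={3}∪out(1)={3}
  fail(4) 'aaca': from fail(3)=12 chase 'a': 12 ⇒ 13;  out={0}∪out(13)={0,3}
  fail(8) 'cbab': from fail(7)=10 chase 'b': 10 ⇒ 11;  out={1}∪out(11)={1,2}

Scan:
pos 0 'a': at 1
pos 1 'c': at 12
pos 2 'c': at 5 (fail-walked)
pos 3 'c': at 5 (fail-walked)
pos 4 'b': at 6
pos 5 'a': at 7
pos 6 'b': at 8  → match P1@[3:6],P2@[4:6]
pos 7 'a': at 10 (fail-walked)
pos 8 'a': at 2 (fail-walked)
pos 9 'c': at 3
pos 10 'a': at 4  → match P0@[7:10],P3@[8:10]
pos 11 'c': at 12 (fail-walked)
pos 12 'a': at 13  → match P3@[10:12]
pos 13 'c': at 12 (fail-walked)
pos 14 'a': at 13  → match P3@[12:14]
pos 15 'c': at 12 (fail-walked)
pos 16 'c': at 5 (fail-walked)
pos 17 'b': at 6
pos 18 'a': at 7
pos 19 'b': at 8  → match P1@[16:19],P2@[17:19]
pos 20 'b': at 9 (fail-walked)
pos 21 'b': at 9 (fail-walked)
pos 22 'c': at 5 (fail-walked)
pos 23 'b': at 6
pos 24 'a': at 7
pos 25 'b': at 8  → match P1@[22:25],P2@[23:25]
pos 26 'b': at 9 (fail-walked)
pos 27 'a': at 10
pos 28 'b': at 11  → match P2@[26:28]
pos 29 'a': at 10 (fail-walked)
pos 30 'c': at 12 (fail-walked)
pos 31 'a': at 13  → match P3@[29:31]
pos 32 'c': at 12 (fail-walked)
pos 33 'a': at 13  → match P3@[31:33]
pos 34 'a': at 2 (fail-walked)
pos 35 'c': at 3
pos 36 'a': at 4  → match P0@[33:36],P3@[34:36]
pos 37 'b': at 9 (fail-walked)
pos 38 'c': at 5 (fail-walked)
pos 39 'c': at 5 (fail-walked)
pos 40 'b': at 6
pos 41 'a': at 7
pos 42 'c': at 12 (fail-walked)
pos 43 'a': at 13  → match P3@[41:43]
pos 44 'a': at 2 (fail-walked)
pos 45 'c': at 3
pos 46 'a': at 4  → match P0@[43:46],P3@[44:46]
pos 47 'a': at 2 (fail-walked)
pos 48 'a': at 2 (fail-walked)
pos 49 'c': at 3
pos 50 'a': at 4  → match P0@[47:50],P3@[48:50]
pos 51 'b': at 9 (fail-walked)
pos 52 'c': at 5 (fail-walked)
pos 53 'a': at 1 (fail-walked)
pos 54 'b': at 9 (fail-walked)
pos 55 'a': at 10
pos 56 'b': at 11  → match P2@[54:56]
pos 57 'c': at 5 (fail-walked)
pos 58 'b': at 6
pos 59 'a': at 7
pos 60 'b': at 8  → match P1@[57:60],P2@[58:60]
pos 61 'c': at 5 (fail-walked)
pos 62 'b': at 6
pos 63 'b': at 9 (fail-walked)
pos 64 'c': at 5 (fail-walked)
pos 65 'b': at 6
pos 66 'a': at 7
pos 67 'b': at 8  → match P1@[64:67],P2@[65:67]
pos 68 'c': at 5 (fail-walked)
pos 69 'b': at 6
pos 70 'a': at 7
pos 71 'b': at 8  → match P1@[68:71],P2@[69:71]
pos 72 'c': at 5 (fail-walked)
pos 73 'a': at 1 (fail-walked)
pos 74 'a': at 2
pos 75 'c': at 3
pos 76 'a': at 4  → match P0@[73:76],P3@[74:76]
pos 77 'b': at 9 (fail-walked)
pos 78 'a': at 10

Result: [[6,1],[6,2],[10,0],[10,3],[12,3],[14,3],[19,1],[19,2],[25,1],[25,2],[28,2],[31,3],[33,3],[36,0],[36,3],[43,3],[46,0],[46,3],[50,0],[50,3],[56,2],[60,1],[60,2],[67,1],[67,2],[71,1],[71,2],[76,0],[76,3]]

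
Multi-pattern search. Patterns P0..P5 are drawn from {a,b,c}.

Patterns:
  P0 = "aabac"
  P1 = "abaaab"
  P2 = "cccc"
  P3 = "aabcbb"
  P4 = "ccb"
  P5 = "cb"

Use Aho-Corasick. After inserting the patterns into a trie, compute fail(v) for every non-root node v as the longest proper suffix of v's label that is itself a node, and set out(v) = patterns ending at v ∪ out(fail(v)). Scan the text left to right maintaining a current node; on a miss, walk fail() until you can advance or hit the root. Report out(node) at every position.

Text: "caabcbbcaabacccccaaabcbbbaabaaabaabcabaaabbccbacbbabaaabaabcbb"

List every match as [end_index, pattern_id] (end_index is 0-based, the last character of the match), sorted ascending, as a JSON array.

Construct AC machine:
Trie nodes:
  n0 'ε': a→1 c→11
  n1 'a': a→2 b→6
  n2 'aa': b→3
  n3 'aab': a→4 c→15
  n4 'aaba': c→5
  n5 'aabac': ·  [P0 ends]
  n6 'ab': a→7
  n7 'aba': a→8
  n8 'abaa': a→9
  n9 'abaaa': b→10
  n10 'abaaab': ·  [P1 ends]
  n11 'c': b→19 c→12
  n12 'cc': b→18 c→13
  n13 'ccc': c→14
  n14 'cccc': ·  [P2 ends]
  n15 'aabc': b→16
  n16 'aabcb': b→17
  n17 'aabcbb': ·  [P3 ends]
  n18 'ccb': ·  [P4 ends]
  n19 'cb': ·  [P5 ends]

BFS fail/out derivation:
  fail(1) 'a': from fail(0)=0 chase 'a': 0 ⇒ 0;  out=∅∪out(0)=∅
  fail(11) 'c': from fail(0)=0 chase 'c': 0 ⇒ 0;  out=∅∪out(0)=∅
  fail(2) 'aa': from fail(1)=0 chase 'a': 0 ⇒ 1;  out=∅∪out(1)=∅
  fail(6) 'ab': from fail(1)=0 chase 'b': 0 ⇒ 0;  out=∅∪out(0)=∅
  fail(12) 'cc': from fail(11)=0 chase 'c': 0 ⇒ 11;  out=∅∪out(11)=∅
  fail(19) 'cb': from fail(11)=0 chase 'b': 0 ⇒ 0;  out={5}∪out(0)={5}
  fail(3) 'aab': from fail(2)=1 chase 'b': 1 ⇒ 6;  out=∅∪out(6)=∅
  fail(7) 'aba': from fail(6)=0 chase 'a': 0 ⇒ 1;  out=∅∪out(1)=∅
  fail(13) 'ccc': from fail(12)=11 chase 'c': 11 ⇒ 12;  out=∅∪out(12)=∅
  fail(18) 'ccb': from fail(12)=11 chase 'b': 11 ⇒ 19;  out={4}∪out(19)={4,5}
  fail(4) 'aaba': from fail(3)=6 chase 'a': 6 ⇒ 7;  out=∅∪out(7)=∅
  fail(8) 'abaa': from fail(7)=1 chase 'a': 1 ⇒ 2;  out=∅∪out(2)=∅
  fail(14) 'cccc': from fail(13)=12 chase 'c': 12 ⇒ 13;  out={2}∪out(13)={2}
  fail(15) 'aabc': from fail(3)=6 chase 'c': 6→0 ⇒ 11;  out=∅∪out(11)=∅
  fail(5) 'aabac': from fail(4)=7 chase 'c': 7→1→0 ⇒ 11;  out={0}∪out(11)={0}
  fail(9) 'abaaa': from fail(8)=2 chase 'a': 2→1 ⇒ 2;  out=∅∪out(2)=∅
  fail(16) 'aabcb': from fail(15)=11 chase 'b': 11 ⇒ 19;  out=∅∪out(19)={5}
  fail(10) 'abaaab': from fail(9)=2 chase 'b': 2 ⇒ 3;  out={1}∪out(3)={1}
  fail(17) 'aabcbb': from fail(16)=19 chase 'b': 19→0 ⇒ 0;  out={3}∪out(0)={3}

Text stream:
[0] read 'c'  n0⇒n11
[1] read 'a'  n11⇒n1 (via fail)
[2] read 'a'  n1⇒n2
[3] read 'b'  n2⇒n3
[4] read 'c'  n3⇒n15
[5] read 'b'  n15⇒n16  emit P5@[4:5]
[6] read 'b'  n16⇒n17  emit P3@[1:6]
[7] read 'c'  n17⇒n11 (via fail)
[8] read 'a'  n11⇒n1 (via fail)
[9] read 'a'  n1⇒n2
[10] read 'b'  n2⇒n3
[11] read 'a'  n3⇒n4
[12] read 'c'  n4⇒n5  emit P0@[8:12]
[13] read 'c'  n5⇒n12 (via fail)
[14] read 'c'  n12⇒n13
[15] read 'c'  n13⇒n14  emit P2@[12:15]
[16] read 'c'  n14⇒n14 (via fail)  emit P2@[13:16]
[17] read 'a'  n14⇒n1 (via fail)
[18] read 'a'  n1⇒n2
[19] read 'a'  n2⇒n2 (via fail)
[20] read 'b'  n2⇒n3
[21] read 'c'  n3⇒n15
[22] read 'b'  n15⇒n16  emit P5@[21:22]
[23] read 'b'  n16⇒n17  emit P3@[18:23]
[24] read 'b'  n17⇒n0 (via fail)
[25] read 'a'  n0⇒n1
[26] read 'a'  n1⇒n2
[27] read 'b'  n2⇒n3
[28] read 'a'  n3⇒n4
[29] read 'a'  n4⇒n8 (via fail)
[30] read 'a'  n8⇒n9
[31] read 'b'  n9⇒n10  emit P1@[26:31]
[32] read 'a'  n10⇒n4 (via fail)
[33] read 'a'  n4⇒n8 (via fail)
[34] read 'b'  n8⇒n3 (via fail)
[35] read 'c'  n3⇒n15
[36] read 'a'  n15⇒n1 (via fail)
[37] read 'b'  n1⇒n6
[38] read 'a'  n6⇒n7
[39] read 'a'  n7⇒n8
[40] read 'a'  n8⇒n9
[41] read 'b'  n9⇒n10  emit P1@[36:41]
[42] read 'b'  n10⇒n0 (via fail)
[43] read 'c'  n0⇒n11
[44] read 'c'  n11⇒n12
[45] read 'b'  n12⇒n18  emit P4@[43:45],P5@[44:45]
[46] read 'a'  n18⇒n1 (via fail)
[47] read 'c'  n1⇒n11 (via fail)
[48] read 'b'  n11⇒n19  emit P5@[47:48]
[49] read 'b'  n19⇒n0 (via fail)
[50] read 'a'  n0⇒n1
[51] read 'b'  n1⇒n6
[52] read 'a'  n6⇒n7
[53] read 'a'  n7⇒n8
[54] read 'a'  n8⇒n9
[55] read 'b'  n9⇒n10  emit P1@[50:55]
[56] read 'a'  n10⇒n4 (via fail)
[57] read 'a'  n4⇒n8 (via fail)
[58] read 'b'  n8⇒n3 (via fail)
[59] read 'c'  n3⇒n15
[60] read 'b'  n15⇒n16  emit P5@[59:60]
[61] read 'b'  n16⇒n17  emit P3@[56:61]

Matches: [[5,5],[6,3],[12,0],[15,2],[16,2],[22,5],[23,3],[31,1],[41,1],[45,4],[45,5],[48,5],[55,1],[60,5],[61,3]]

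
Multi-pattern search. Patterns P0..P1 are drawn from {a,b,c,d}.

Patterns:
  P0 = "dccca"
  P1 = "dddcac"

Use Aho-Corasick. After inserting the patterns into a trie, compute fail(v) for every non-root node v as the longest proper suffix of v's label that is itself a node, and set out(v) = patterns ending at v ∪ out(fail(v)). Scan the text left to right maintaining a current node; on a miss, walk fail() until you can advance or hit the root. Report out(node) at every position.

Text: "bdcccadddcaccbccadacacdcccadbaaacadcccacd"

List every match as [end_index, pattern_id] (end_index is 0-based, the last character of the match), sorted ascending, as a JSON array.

Build:
Trie (insert patterns):
  0='ε' goto d→1
  1='d' goto c→2 d→6
  2='dc' goto c→3
  3='dcc' goto c→4
  4='dccc' goto a→5
  5='dccca' goto ·  ←P0
  6='dd' goto d→7
  7='ddd' goto c→8
  8='dddc' goto a→9
  9='dddca' goto c→10
  10='dddcac' goto ·  ←P1

BFS fail/out derivation:
  n1('d'): parent n0 fail=0; on 'd' 0 → fail=0;  out ∅∪∅=∅
  n2('dc'): parent n1 fail=0; on 'c' 0 → fail=0;  out ∅∪∅=∅
  n6('dd'): parent n1 fail=0; on 'd' 0 → fail=1;  out ∅∪∅=∅
  n3('dcc'): parent n2 fail=0; on 'c' 0 → fail=0;  out ∅∪∅=∅
  n7('ddd'): parent n6 fail=1; on 'd' 1 → fail=6;  out ∅∪∅=∅
  n4('dccc'): parent n3 fail=0; on 'c' 0 → fail=0;  out ∅∪∅=∅
  n8('dddc'): parent n7 fail=6; on 'c' 6→1 → fail=2;  out ∅∪∅=∅
  n5('dccca'): parent n4 fail=0; on 'a' 0 → fail=0;  out {0}∪∅={0}
  n9('dddca'): parent n8 fail=2; on 'a' 2→0 → fail=0;  out ∅∪∅=∅
  n10('dddcac'): parent n9 fail=0; on 'c' 0 → fail=0;  out {1}∪∅={1}

Run:
pos 0 'b': at 0
pos 1 'd': at 1
pos 2 'c': at 2
pos 3 'c': at 3
pos 4 'c': at 4
pos 5 'a': at 5  ** P0@[1:5]
pos 6 'd': at 1 ·f
pos 7 'd': at 6
pos 8 'd': at 7
pos 9 'c': at 8
pos 10 'a': at 9
pos 11 'c': at 10  ** P1@[6:11]
pos 12 'c': at 0 ·f
pos 13 'b': at 0
pos 14 'c': at 0
pos 15 'c': at 0
pos 16 'a': at 0
pos 17 'd': at 1
pos 18 'a': at 0 ·f
pos 19 'c': at 0
pos 20 'a': at 0
pos 21 'c': at 0
pos 22 'd': at 1
pos 23 'c': at 2
pos 24 'c': at 3
pos 25 'c': at 4
pos 26 'a': at 5  ** P0@[22:26]
pos 27 'd': at 1 ·f
pos 28 'b': at 0 ·f
pos 29 'a': at 0
pos 30 'a': at 0
pos 31 'a': at 0
pos 32 'c': at 0
pos 33 'a': at 0
pos 34 'd': at 1
pos 35 'c': at 2
pos 36 'c': at 3
pos 37 'c': at 4
pos 38 'a': at 5  ** P0@[34:38]
pos 39 'c': at 0 ·f
pos 40 'd': at 1

Result: [[5,0],[11,1],[26,0],[38,0]]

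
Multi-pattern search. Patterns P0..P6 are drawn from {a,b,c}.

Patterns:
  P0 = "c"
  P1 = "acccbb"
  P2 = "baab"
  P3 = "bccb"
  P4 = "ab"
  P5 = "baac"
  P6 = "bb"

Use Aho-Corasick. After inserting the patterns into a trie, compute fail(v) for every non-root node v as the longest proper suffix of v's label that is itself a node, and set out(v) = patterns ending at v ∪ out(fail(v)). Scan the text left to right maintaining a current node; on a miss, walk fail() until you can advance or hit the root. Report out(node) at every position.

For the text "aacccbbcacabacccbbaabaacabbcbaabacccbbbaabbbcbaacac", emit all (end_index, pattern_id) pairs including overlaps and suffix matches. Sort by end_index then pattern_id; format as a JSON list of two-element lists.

Build:
Trie (insert patterns):
  0='ε' goto a→2 b→8 c→1
  1='c' goto ·  ←P0
  2='a' goto b→15 c→3
  3='ac' goto c→4
  4='acc' goto c→5
  5='accc' goto b→6
  6='acccb' goto b→7
  7='acccbb' goto ·  ←P1
  8='b' goto a→9 b→17 c→12
  9='ba' goto a→10
  10='baa' goto b→11 c→16
  11='baab' goto ·  ←P2
  12='bc' goto c→13
  13='bcc' goto b→14
  14='bccb' goto ·  ←P3
  15='ab' goto ·  ←P4
  16='baac' goto ·  ←P5
  17='bb' goto ·  ←P6

Failure links (BFS by depth):
  n1('c'): parent n0 fail=0; on 'c' 0 → fail=0;  out {0}∪∅={0}
  n2('a'): parent n0 fail=0; on 'a' 0 → fail=0;  out ∅∪∅=∅
  n8('b'): parent n0 fail=0; on 'b' 0 → fail=0;  out ∅∪∅=∅
  n3('ac'): parent n2 fail=0; on 'c' 0 → fail=1;  out ∅∪{0}={0}
  n9('ba'): parent n8 fail=0; on 'a' 0 → fail=2;  out ∅∪∅=∅
  n12('bc'): parent n8 fail=0; on 'c' 0 → fail=1;  out ∅∪{0}={0}
  n15('ab'): parent n2 fail=0; on 'b' 0 → fail=8;  out {4}∪∅={4}
  n17('bb'): parent n8 fail=0; on 'b' 0 → fail=8;  out {6}∪∅={6}
  n4('acc'): parent n3 fail=1; on 'c' 1→0 → fail=1;  out ∅∪{0}={0}
  n10('baa'): parent n9 fail=2; on 'a' 2→0 → fail=2;  out ∅∪∅=∅
  n13('bcc'): parent n12 fail=1; on 'c' 1→0 → fail=1;  out ∅∪{0}={0}
  n5('accc'): parent n4 fail=1; on 'c' 1→0 → fail=1;  out ∅∪{0}={0}
  n11('baab'): parent n10 fail=2; on 'b' 2 → fail=15;  out {2}∪{4}={2,4}
  n14('bccb'): parent n13 fail=1; on 'b' 1→0 → fail=8;  out {3}∪∅={3}
  n16('baac'): parent n10 fail=2; on 'c' 2 → fail=3;  out {5}∪{0}={0,5}
  n6('acccb'): parent n5 fail=1; on 'b' 1→0 → fail=8;  out ∅∪∅=∅
  n7('acccbb'): parent n6 fail=8; on 'b' 8 → fail=17;  out {1}∪{6}={1,6}

Text stream:
i=0 'a': node 0→2
i=1 'a': node 2→2 (via fail)
i=2 'c': node 2→3  ** P0@[2:2]
i=3 'c': node 3→4  ** P0@[3:3]
i=4 'c': node 4→5  ** P0@[4:4]
i=5 'b': node 5→6
i=6 'b': node 6→7  ** P1@[1:6],P6@[5:6]
i=7 'c': node 7→12 (via fail)  ** P0@[7:7]
i=8 'a': node 12→2 (via fail)
i=9 'c': node 2→3  ** P0@[9:9]
i=10 'a': node 3→2 (via fail)
i=11 'b': node 2→15  ** P4@[10:11]
i=12 'a': node 15→9 (via fail)
i=13 'c': node 9→3 (via fail)  ** P0@[13:13]
i=14 'c': node 3→4  ** P0@[14:14]
i=15 'c': node 4→5  ** P0@[15:15]
i=16 'b': node 5→6
i=17 'b': node 6→7  ** P1@[12:17],P6@[16:17]
i=18 'a': node 7→9 (via fail)
i=19 'a': node 9→10
i=20 'b': node 10→11  ** P2@[17:20],P4@[19:20]
i=21 'a': node 11→9 (via fail)
i=22 'a': node 9→10
i=23 'c': node 10→16  ** P0@[23:23],P5@[20:23]
i=24 'a': node 16→2 (via fail)
i=25 'b': node 2→15  ** P4@[24:25]
i=26 'b': node 15→17 (via fail)  ** P6@[25:26]
i=27 'c': node 17→12 (via fail)  ** P0@[27:27]
i=28 'b': node 12→8 (via fail)
i=29 'a': node 8→9
i=30 'a': node 9→10
i=31 'b': node 10→11  ** P2@[28:31],P4@[30:31]
i=32 'a': node 11→9 (via fail)
i=33 'c': node 9→3 (via fail)  ** P0@[33:33]
i=34 'c': node 3→4  ** P0@[34:34]
i=35 'c': node 4→5  ** P0@[35:35]
i=36 'b': node 5→6
i=37 'b': node 6→7  ** P1@[32:37],P6@[36:37]
i=38 'b': node 7→17 (via fail)  ** P6@[37:38]
i=39 'a': node 17→9 (via fail)
i=40 'a': node 9→10
i=41 'b': node 10→11  ** P2@[38:41],P4@[40:41]
i=42 'b': node 11→17 (via fail)  ** P6@[41:42]
i=43 'b': node 17→17 (via fail)  ** P6@[42:43]
i=44 'c': node 17→12 (via fail)  ** P0@[44:44]
i=45 'b': node 12→8 (via fail)
i=46 'a': node 8→9
i=47 'a': node 9→10
i=48 'c': node 10→16  ** P0@[48:48],P5@[45:48]
i=49 'a': node 16→2 (via fail)
i=50 'c': node 2→3  ** P0@[50:50]

Matches: [[2,0],[3,0],[4,0],[6,1],[6,6],[7,0],[9,0],[11,4],[13,0],[14,0],[15,0],[17,1],[17,6],[20,2],[20,4],[23,0],[23,5],[25,4],[26,6],[27,0],[31,2],[31,4],[33,0],[34,0],[35,0],[37,1],[37,6],[38,6],[41,2],[41,4],[42,6],[43,6],[44,0],[48,0],[48,5],[50,0]]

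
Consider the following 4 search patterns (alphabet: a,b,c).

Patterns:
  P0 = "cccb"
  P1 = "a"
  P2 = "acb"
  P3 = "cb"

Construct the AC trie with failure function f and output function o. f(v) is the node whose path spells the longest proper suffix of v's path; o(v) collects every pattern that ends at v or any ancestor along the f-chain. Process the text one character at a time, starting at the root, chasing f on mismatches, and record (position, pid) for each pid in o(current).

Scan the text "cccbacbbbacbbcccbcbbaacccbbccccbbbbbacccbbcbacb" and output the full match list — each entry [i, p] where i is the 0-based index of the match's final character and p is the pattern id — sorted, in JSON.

Construct AC machine:
Trie (insert patterns):
  0='ε' goto a→5 c→1
  1='c' goto b→8 c→2
  2='cc' goto c→3
  3='ccc' goto b→4
  4='cccb' goto ·  [P0 ends]
  5='a' goto c→6  [P1 ends]
  6='ac' goto b→7
  7='acb' goto ·  [P2 ends]
  8='cb' goto ·  [P3 ends]

BFS fail/out derivation:
  fail(1) 'c': from fail(0)=0 chase 'c': 0 ⇒ 0;  out=∅∪out(0)=∅
  fail(5) 'a': from fail(0)=0 chase 'a': 0 ⇒ 0;  out={1}∪out(0)={1}
  fail(2) 'cc': from fail(1)=0 chase 'c': 0 ⇒ 1;  out=∅∪out(1)=∅
  fail(6) 'ac': from fail(5)=0 chase 'c': 0 ⇒ 1;  out=∅∪out(1)=∅
  fail(8) 'cb': from fail(1)=0 chase 'b': 0 ⇒ 0;  out={3}∪out(0)={3}
  fail(3) 'ccc': from fail(2)=1 chase 'c': 1 ⇒ 2;  out=∅∪out(2)=∅
  fail(7) 'acb': from fail(6)=1 chase 'b': 1 ⇒ 8;  out={2}∪out(8)={2,3}
  fail(4) 'cccb': from fail(3)=2 chase 'b': 2→1 ⇒ 8;  out={0}∪out(8)={0,3}

Text stream:
pos 0 'c': at 1
pos 1 'c': at 2
pos 2 'c': at 3
pos 3 'b': at 4  → match P0@[0:3],P3@[2:3]
pos 4 'a': at 5 ·f  → match P1@[4:4]
pos 5 'c': at 6
pos 6 'b': at 7  → match P2@[4:6],P3@[5:6]
pos 7 'b': at 0 ·f
pos 8 'b': at 0
pos 9 'a': at 5  → match P1@[9:9]
pos 10 'c': at 6
pos 11 'b': at 7  → match P2@[9:11],P3@[10:11]
pos 12 'b': at 0 ·f
pos 13 'c': at 1
pos 14 'c': at 2
pos 15 'c': at 3
pos 16 'b': at 4  → match P0@[13:16],P3@[15:16]
pos 17 'c': at 1 ·f
pos 18 'b': at 8  → match P3@[17:18]
pos 19 'b': at 0 ·f
pos 20 'a': at 5  → match P1@[20:20]
pos 21 'a': at 5 ·f  → match P1@[21:21]
pos 22 'c': at 6
pos 23 'c': at 2 ·f
pos 24 'c': at 3
pos 25 'b': at 4  → match P0@[22:25],P3@[24:25]
pos 26 'b': at 0 ·f
pos 27 'c': at 1
pos 28 'c': at 2
pos 29 'c': at 3
pos 30 'c': at 3 ·f
pos 31 'b': at 4  → match P0@[28:31],P3@[30:31]
pos 32 'b': at 0 ·f
pos 33 'b': at 0
pos 34 'b': at 0
pos 35 'b': at 0
pos 36 'a': at 5  → match P1@[36:36]
pos 37 'c': at 6
pos 38 'c': at 2 ·f
pos 39 'c': at 3
pos 40 'b': at 4  → match P0@[37:40],P3@[39:40]
pos 41 'b': at 0 ·f
pos 42 'c': at 1
pos 43 'b': at 8  → match P3@[42:43]
pos 44 'a': at 5 ·f  → match P1@[44:44]
pos 45 'c': at 6
pos 46 'b': at 7  → match P2@[44:46],P3@[45:46]

Matches: [[3,0],[3,3],[4,1],[6,2],[6,3],[9,1],[11,2],[11,3],[16,0],[16,3],[18,3],[20,1],[21,1],[25,0],[25,3],[31,0],[31,3],[36,1],[40,0],[40,3],[43,3],[44,1],[46,2],[46,3]]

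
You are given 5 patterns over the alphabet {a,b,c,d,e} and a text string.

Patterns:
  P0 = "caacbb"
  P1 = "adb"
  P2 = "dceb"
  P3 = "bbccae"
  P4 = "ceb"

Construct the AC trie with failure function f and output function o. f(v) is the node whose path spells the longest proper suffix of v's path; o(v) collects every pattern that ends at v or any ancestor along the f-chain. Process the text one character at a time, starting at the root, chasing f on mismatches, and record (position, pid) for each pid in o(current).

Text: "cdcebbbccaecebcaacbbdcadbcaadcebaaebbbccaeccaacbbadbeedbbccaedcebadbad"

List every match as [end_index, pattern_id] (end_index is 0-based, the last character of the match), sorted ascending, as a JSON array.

Build automaton:
Trie nodes:
  0='ε' goto a→7 b→14 c→1 d→10
  1='c' goto a→2 e→20
  2='ca' goto a→3
  3='caa' goto c→4
  4='caac' goto b→5
  5='caacb' goto b→6
  6='caacbb' goto ·  ←P0
  7='a' goto d→8
  8='ad' goto b→9
  9='adb' goto ·  ←P1
  10='d' goto c→11
  11='dc' goto e→12
  12='dce' goto b→13
  13='dceb' goto ·  ←P2
  14='b' goto b→15
  15='bb' goto c→16
  16='bbc' goto c→17
  17='bbcc' goto a→18
  18='bbcca' goto e→19
  19='bbccae' goto ·  ←P3
  20='ce' goto b→21
  21='ceb' goto ·  ←P4

BFS fail/out derivation:
  n1('c'): parent n0 fail=0; on 'c' 0 → fail=0;  out ∅∪∅=∅
  n7('a'): parent n0 fail=0; on 'a' 0 → fail=0;  out ∅∪∅=∅
  n10('d'): parent n0 fail=0; on 'd' 0 → fail=0;  out ∅∪∅=∅
  n14('b'): parent n0 fail=0; on 'b' 0 → fail=0;  out ∅∪∅=∅
  n2('ca'): parent n1 fail=0; on 'a' 0 → fail=7;  out ∅∪∅=∅
  n8('ad'): parent n7 fail=0; on 'd' 0 → fail=10;  out ∅∪∅=∅
  n11('dc'): parent n10 fail=0; on 'c' 0 → fail=1;  out ∅∪∅=∅
  n15('bb'): parent n14 fail=0; on 'b' 0 → fail=14;  out ∅∪∅=∅
  n20('ce'): parent n1 fail=0; on 'e' 0 → fail=0;  out ∅∪∅=∅
  n3('caa'): parent n2 fail=7; on 'a' 7→0 → fail=7;  out ∅∪∅=∅
  n9('adb'): parent n8 fail=10; on 'b' 10→0 → fail=14;  out {1}∪∅={1}
  n12('dce'): parent n11 fail=1; on 'e' 1 → fail=20;  out ∅∪∅=∅
  n16('bbc'): parent n15 fail=14; on 'c' 14→0 → fail=1;  out ∅∪∅=∅
  n21('ceb'): parent n20 fail=0; on 'b' 0 → fail=14;  out {4}∪∅={4}
  n4('caac'): parent n3 fail=7; on 'c' 7→0 → fail=1;  out ∅∪∅=∅
  n13('dceb'): parent n12 fail=20; on 'b' 20 → fail=21;  out {2}∪{4}={2,4}
  n17('bbcc'): parent n16 fail=1; on 'c' 1→0 → fail=1;  out ∅∪∅=∅
  n5('caacb'): parent n4 fail=1; on 'b' 1→0 → fail=14;  out ∅∪∅=∅
  n18('bbcca'): parent n17 fail=1; on 'a' 1 → fail=2;  out ∅∪∅=∅
  n6('caacbb'): parent n5 fail=14; on 'b' 14 → fail=15;  out {0}∪∅={0}
  n19('bbccae'): parent n18 fail=2; on 'e' 2→7→0 → fail=0;  out {3}∪∅={3}

Scan:
i=0 'c': node 0→1
i=1 'd': node 1→10 ·f
i=2 'c': node 10→11
i=3 'e': node 11→12
i=4 'b': node 12→13  ** P2@[1:4],P4@[2:4]
i=5 'b': node 13→15 ·f
i=6 'b': node 15→15 ·f
i=7 'c': node 15→16
i=8 'c': node 16→17
i=9 'a': node 17→18
i=10 'e': node 18→19  ** P3@[5:10]
i=11 'c': node 19→1 ·f
i=12 'e': node 1→20
i=13 'b': node 20→21  ** P4@[11:13]
i=14 'c': node 21→1 ·f
i=15 'a': node 1→2
i=16 'a': node 2→3
i=17 'c': node 3→4
i=18 'b': node 4→5
i=19 'b': node 5→6  ** P0@[14:19]
i=20 'd': node 6→10 ·f
i=21 'c': node 10→11
i=22 'a': node 11→2 ·f
i=23 'd': node 2→8 ·f
i=24 'b': node 8→9  ** P1@[22:24]
i=25 'c': node 9→1 ·f
i=26 'a': node 1→2
i=27 'a': node 2→3
i=28 'd': node 3→8 ·f
i=29 'c': node 8→11 ·f
i=30 'e': node 11→12
i=31 'b': node 12→13  ** P2@[28:31],P4@[29:31]
i=32 'a': node 13→7 ·f
i=33 'a': node 7→7 ·f
i=34 'e': node 7→0 ·f
i=35 'b': node 0→14
i=36 'b': node 14→15
i=37 'b': node 15→15 ·f
i=38 'c': node 15→16
i=39 'c': node 16→17
i=40 'a': node 17→18
i=41 'e': node 18→19  ** P3@[36:41]
i=42 'c': node 19→1 ·f
i=43 'c': node 1→1 ·f
i=44 'a': node 1→2
i=45 'a': node 2→3
i=46 'c': node 3→4
i=47 'b': node 4→5
i=48 'b': node 5→6  ** P0@[43:48]
i=49 'a': node 6→7 ·f
i=50 'd': node 7→8
i=51 'b': node 8→9  ** P1@[49:51]
i=52 'e': node 9→0 ·f
i=53 'e': node 0→0
i=54 'd': node 0→10
i=55 'b': node 10→14 ·f
i=56 'b': node 14→15
i=57 'c': node 15→16
i=58 'c': node 16→17
i=59 'a': node 17→18
i=60 'e': node 18→19  ** P3@[55:60]
i=61 'd': node 19→10 ·f
i=62 'c': node 10→11
i=63 'e': node 11→12
i=64 'b': node 12→13  ** P2@[61:64],P4@[62:64]
i=65 'a': node 13→7 ·f
i=66 'd': node 7→8
i=67 'b': node 8→9  ** P1@[65:67]
i=68 'a': node 9→7 ·f
i=69 'd': node 7→8

All matches (sorted): [[4,2],[4,4],[10,3],[13,4],[19,0],[24,1],[31,2],[31,4],[41,3],[48,0],[51,1],[60,3],[64,2],[64,4],[67,1]]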